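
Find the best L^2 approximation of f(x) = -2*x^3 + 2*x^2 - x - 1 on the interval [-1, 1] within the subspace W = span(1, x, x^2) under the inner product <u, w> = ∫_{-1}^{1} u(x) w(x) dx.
g(x) = 2*x^2 - 11*x/5 - 1

The best approximation g ∈ W is the orthogonal projection of f onto W. Writing g = a_0 + a_1 x + a_2 x^2, the coefficients solve the normal equations G · a = b where
  G_{ij} = <φ_i, φ_j> and b_i = <f, φ_i>, with φ_0 = 1, φ_1 = x, φ_2 = x^2.
G =
  [2, 0, 2/3]
  [0, 2/3, 0]
  [2/3, 0, 2/5],
b = (-2/3, -22/15, 2/15).
Solving gives a_0 = -1, a_1 = -11/5, a_2 = 2, so
  g(x) = 2*x^2 - 11*x/5 - 1.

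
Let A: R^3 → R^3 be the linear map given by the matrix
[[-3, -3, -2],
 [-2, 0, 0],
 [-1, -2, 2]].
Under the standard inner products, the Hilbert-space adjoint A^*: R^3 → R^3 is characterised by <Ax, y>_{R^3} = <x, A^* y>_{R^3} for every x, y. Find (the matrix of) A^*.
A^* = A^T =
[[-3, -2, -1],
 [-3, 0, -2],
 [-2, 0, 2]]

For real matrices with standard dot products, the defining identity <Ax, y> = <x, A^* y> gives (Ax)^T y = x^T (A^*) y, i.e. x^T A^T y = x^T (A^*) y. Since this holds for all x, y, we must have A^* = A^T. Therefore
A^* =
[[-3, -2, -1],
 [-3, 0, -2],
 [-2, 0, 2]].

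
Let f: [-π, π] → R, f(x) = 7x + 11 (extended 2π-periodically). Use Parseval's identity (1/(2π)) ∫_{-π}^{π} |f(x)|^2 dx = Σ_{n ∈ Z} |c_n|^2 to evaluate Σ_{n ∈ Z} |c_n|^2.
Σ |c_n|^2 = 49π^2/3 + 121

Expand and integrate term by term over [-π, π]:
  ∫ (7x)^2 dx = 49·(2π^3/3); ∫ 2·7·(11)·x dx = 0 (odd integrand); ∫ 11^2 dx = 121·2π.
So (1/(2π)) ∫_{-π}^{π} (7x + 11)^2 dx = 49π^2/3 + 121 = 49π^2/3 + 121.
Parseval ⇒ Σ |c_n|^2 = 49π^2/3 + 121.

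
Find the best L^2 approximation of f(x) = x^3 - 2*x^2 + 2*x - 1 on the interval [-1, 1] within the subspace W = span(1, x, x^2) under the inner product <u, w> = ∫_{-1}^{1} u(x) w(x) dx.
g(x) = -2*x^2 + 13*x/5 - 1

The best approximation g ∈ W is the orthogonal projection of f onto W. Writing g = a_0 + a_1 x + a_2 x^2, the coefficients solve the normal equations G · a = b where
  G_{ij} = <φ_i, φ_j> and b_i = <f, φ_i>, with φ_0 = 1, φ_1 = x, φ_2 = x^2.
G =
  [2, 0, 2/3]
  [0, 2/3, 0]
  [2/3, 0, 2/5],
b = (-10/3, 26/15, -22/15).
Solving gives a_0 = -1, a_1 = 13/5, a_2 = -2, so
  g(x) = -2*x^2 + 13*x/5 - 1.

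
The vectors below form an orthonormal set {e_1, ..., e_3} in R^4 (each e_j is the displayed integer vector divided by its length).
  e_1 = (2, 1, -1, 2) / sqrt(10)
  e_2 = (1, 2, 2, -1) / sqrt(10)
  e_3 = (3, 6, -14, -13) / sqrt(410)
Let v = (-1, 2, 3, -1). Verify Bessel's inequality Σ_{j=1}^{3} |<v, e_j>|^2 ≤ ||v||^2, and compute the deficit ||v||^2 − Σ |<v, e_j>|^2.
Σ |<v, e_j>|^2 = 1105/82; ||v||^2 = 15; deficit = 125/82

Write each e_j = u_j / sqrt(<u_j, u_j>) where u_j is the displayed integer vector. Then <v, e_j> = <v, u_j> / sqrt(<u_j, u_j>), so |<v, e_j>|^2 = <v, u_j>^2 / <u_j, u_j>.
Coefficients: <v, e_1> = -5/sqrt(10), <v, e_2> = 10/sqrt(10), <v, e_3> = -20/sqrt(410).
Square and sum: Σ |<v, e_j>|^2 = 1105/82.
Compute ||v||^2 = v·v = 15.
Deficit = 15 − 1105/82 = 125/82 ≥ 0, confirming Bessel's inequality. (The deficit equals ||v − Σ <v,e_j> e_j||^2, the squared distance from v to span{e_j}.)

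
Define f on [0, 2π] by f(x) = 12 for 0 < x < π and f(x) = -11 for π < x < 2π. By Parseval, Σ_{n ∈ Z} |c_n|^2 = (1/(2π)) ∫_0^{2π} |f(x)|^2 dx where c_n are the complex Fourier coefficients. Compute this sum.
Σ |c_n|^2 = 265/2

Parseval equates the L^2 energy of f (normalised by 1/(2π)) with the ℓ^2 sum of its Fourier coefficients: (1/(2π)) ∫_0^{2π} |f|^2 = Σ |c_n|^2.
Compute the left side: (1/(2π)) [∫_0^π 12^2 dx + ∫_π^{2π} (-11)^2 dx] = (1/(2π)) · (144π + 121π) = (144 + 121)/2 = 265/2.
So Σ_{n ∈ Z} |c_n|^2 = 265/2.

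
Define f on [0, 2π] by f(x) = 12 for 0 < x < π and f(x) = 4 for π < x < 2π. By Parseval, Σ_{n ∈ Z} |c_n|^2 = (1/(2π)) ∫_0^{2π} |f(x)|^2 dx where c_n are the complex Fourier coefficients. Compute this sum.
Σ |c_n|^2 = 80

Parseval equates the L^2 energy of f (normalised by 1/(2π)) with the ℓ^2 sum of its Fourier coefficients: (1/(2π)) ∫_0^{2π} |f|^2 = Σ |c_n|^2.
Compute the left side: (1/(2π)) [∫_0^π 12^2 dx + ∫_π^{2π} 4^2 dx] = (1/(2π)) · (144π + 16π) = (144 + 16)/2 = 80.
So Σ_{n ∈ Z} |c_n|^2 = 80.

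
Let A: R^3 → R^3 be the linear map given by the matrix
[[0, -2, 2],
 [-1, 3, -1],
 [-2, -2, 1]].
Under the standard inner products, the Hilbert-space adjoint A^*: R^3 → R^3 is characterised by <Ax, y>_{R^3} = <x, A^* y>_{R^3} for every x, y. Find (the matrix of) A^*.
A^* = A^T =
[[0, -1, -2],
 [-2, 3, -2],
 [2, -1, 1]]

For real matrices with standard dot products, the defining identity <Ax, y> = <x, A^* y> gives (Ax)^T y = x^T (A^*) y, i.e. x^T A^T y = x^T (A^*) y. Since this holds for all x, y, we must have A^* = A^T. Therefore
A^* =
[[0, -1, -2],
 [-2, 3, -2],
 [2, -1, 1]].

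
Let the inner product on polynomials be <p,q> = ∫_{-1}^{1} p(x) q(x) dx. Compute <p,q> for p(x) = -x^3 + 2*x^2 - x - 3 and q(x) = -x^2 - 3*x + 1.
<p,q> = -4/15

Expand the product: p(x)·q(x) = x^5 + x^4 - 6*x^3 + 8*x^2 + 8*x - 3.
∫_{-1}^{1} of each monomial x^k gives [2/(k+1) if k even, 0 if k odd]. Integrating term-by-term (or equivalently evaluating the antiderivative F(x) = x^6/6 + x^5/5 - 3*x^4/2 + 8*x^3/3 + 4*x^2 - 3*x at the endpoints):
  F(1) − F(−1) = 38/15 − (14/5) = -4/15.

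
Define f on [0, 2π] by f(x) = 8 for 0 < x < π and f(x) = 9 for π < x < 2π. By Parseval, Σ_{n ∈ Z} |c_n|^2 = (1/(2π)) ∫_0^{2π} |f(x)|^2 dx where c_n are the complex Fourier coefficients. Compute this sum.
Σ |c_n|^2 = 145/2

Parseval equates the L^2 energy of f (normalised by 1/(2π)) with the ℓ^2 sum of its Fourier coefficients: (1/(2π)) ∫_0^{2π} |f|^2 = Σ |c_n|^2.
Compute the left side: (1/(2π)) [∫_0^π 8^2 dx + ∫_π^{2π} 9^2 dx] = (1/(2π)) · (64π + 81π) = (64 + 81)/2 = 145/2.
So Σ_{n ∈ Z} |c_n|^2 = 145/2.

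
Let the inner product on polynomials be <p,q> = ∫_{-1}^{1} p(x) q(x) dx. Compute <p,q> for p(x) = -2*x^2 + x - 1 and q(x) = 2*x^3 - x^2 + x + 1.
<p,q> = -2/5

Expand the product: p(x)·q(x) = -4*x^5 + 4*x^4 - 5*x^3 - 1.
∫_{-1}^{1} of each monomial x^k gives [2/(k+1) if k even, 0 if k odd]. Integrating term-by-term (or equivalently evaluating the antiderivative F(x) = -2*x^6/3 + 4*x^5/5 - 5*x^4/4 - x at the endpoints):
  F(1) − F(−1) = -127/60 − (-103/60) = -2/5.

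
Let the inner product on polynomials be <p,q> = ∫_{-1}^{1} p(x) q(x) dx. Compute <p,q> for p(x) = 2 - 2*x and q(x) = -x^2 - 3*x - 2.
<p,q> = -16/3

Expand the product: p(x)·q(x) = 2*x^3 + 4*x^2 - 2*x - 4.
∫_{-1}^{1} of each monomial x^k gives [2/(k+1) if k even, 0 if k odd]. Integrating term-by-term (or equivalently evaluating the antiderivative F(x) = x^4/2 + 4*x^3/3 - x^2 - 4*x at the endpoints):
  F(1) − F(−1) = -19/6 − (13/6) = -16/3.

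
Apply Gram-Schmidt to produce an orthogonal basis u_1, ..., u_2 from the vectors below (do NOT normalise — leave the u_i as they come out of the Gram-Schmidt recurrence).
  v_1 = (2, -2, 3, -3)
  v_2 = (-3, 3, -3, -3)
Orthogonal basis:
  u_1 = (2, -2, 3, -3)
  u_2 = (-27/13, 27/13, -21/13, -57/13)

Apply the Gram-Schmidt recurrence
  u_1 = v_1
  u_i = v_i − Σ_{j<i} ((v_i · u_j) / (u_j · u_j)) · u_j.

Step by step this gives:
  u_1 = (2, -2, 3, -3)
  u_2 = (-27/13, 27/13, -21/13, -57/13)

Orthogonality check:
  u_2 · u_1 = 0 (should be 0)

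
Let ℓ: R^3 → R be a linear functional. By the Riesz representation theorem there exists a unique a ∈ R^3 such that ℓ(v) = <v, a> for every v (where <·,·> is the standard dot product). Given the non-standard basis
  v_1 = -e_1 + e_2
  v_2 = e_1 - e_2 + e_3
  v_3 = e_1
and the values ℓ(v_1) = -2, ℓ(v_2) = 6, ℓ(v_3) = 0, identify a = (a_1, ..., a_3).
a = (0, -2, 4)

Write a = (a_1, ..., a_3) in the standard basis. For each basis vector v_i, ℓ(v_i) = <v_i, a> is a linear equation in the a_j's. Collect the n equations into a matrix system V a = ℓ, where row i of V is v_i (expressed in the standard basis). Since V is invertible (lower-triangular with 1s on the diagonal, up to permutation), solve by back-substitution:
  V =
[[-1, 1, 0],
 [1, -1, 1],
 [1, 0, 0]]
  V a = (-2, 6, 0)
Solving gives a = (0, -2, 4).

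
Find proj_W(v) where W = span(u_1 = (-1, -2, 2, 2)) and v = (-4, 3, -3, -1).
proj_W(v) = (10/13, 20/13, -20/13, -20/13)

Set up U = [u_1 | ... | u_1] ∈ R^(4×1). The projector onto W = col(U) is P = U (U^T U)^(-1) U^T.
Compute U^T U =
  [13],
and U^T v = (-10).
Solve U^T U · c = U^T v for the coefficients: c = (-10/13). The projection is proj_W(v) = U c.
Check: (v - proj_W(v)) · u_1 = 0  (should be 0).
Result: proj_W(v) = (10/13, 20/13, -20/13, -20/13).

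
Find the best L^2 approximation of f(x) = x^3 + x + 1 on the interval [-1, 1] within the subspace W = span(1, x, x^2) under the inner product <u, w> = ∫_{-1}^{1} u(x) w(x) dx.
g(x) = 8*x/5 + 1

The best approximation g ∈ W is the orthogonal projection of f onto W. Writing g = a_0 + a_1 x + a_2 x^2, the coefficients solve the normal equations G · a = b where
  G_{ij} = <φ_i, φ_j> and b_i = <f, φ_i>, with φ_0 = 1, φ_1 = x, φ_2 = x^2.
G =
  [2, 0, 2/3]
  [0, 2/3, 0]
  [2/3, 0, 2/5],
b = (2, 16/15, 2/3).
Solving gives a_0 = 1, a_1 = 8/5, a_2 = 0, so
  g(x) = 8*x/5 + 1.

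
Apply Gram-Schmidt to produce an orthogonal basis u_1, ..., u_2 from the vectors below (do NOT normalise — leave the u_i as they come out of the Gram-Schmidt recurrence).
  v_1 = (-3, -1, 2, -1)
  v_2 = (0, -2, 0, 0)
Orthogonal basis:
  u_1 = (-3, -1, 2, -1)
  u_2 = (2/5, -28/15, -4/15, 2/15)

Apply the Gram-Schmidt recurrence
  u_1 = v_1
  u_i = v_i − Σ_{j<i} ((v_i · u_j) / (u_j · u_j)) · u_j.

Step by step this gives:
  u_1 = (-3, -1, 2, -1)
  u_2 = (2/5, -28/15, -4/15, 2/15)

Orthogonality check:
  u_2 · u_1 = 0 (should be 0)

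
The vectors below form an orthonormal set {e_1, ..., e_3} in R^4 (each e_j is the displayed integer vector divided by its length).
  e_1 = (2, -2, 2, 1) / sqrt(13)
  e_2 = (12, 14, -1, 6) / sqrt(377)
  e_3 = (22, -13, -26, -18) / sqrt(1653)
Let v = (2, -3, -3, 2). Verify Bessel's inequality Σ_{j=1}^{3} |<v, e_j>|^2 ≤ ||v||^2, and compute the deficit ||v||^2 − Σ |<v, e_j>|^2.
Σ |<v, e_j>|^2 = 698/57; ||v||^2 = 26; deficit = 784/57

Write each e_j = u_j / sqrt(<u_j, u_j>) where u_j is the displayed integer vector. Then <v, e_j> = <v, u_j> / sqrt(<u_j, u_j>), so |<v, e_j>|^2 = <v, u_j>^2 / <u_j, u_j>.
Coefficients: <v, e_1> = 6/sqrt(13), <v, e_2> = -3/sqrt(377), <v, e_3> = 125/sqrt(1653).
Square and sum: Σ |<v, e_j>|^2 = 698/57.
Compute ||v||^2 = v·v = 26.
Deficit = 26 − 698/57 = 784/57 ≥ 0, confirming Bessel's inequality. (The deficit equals ||v − Σ <v,e_j> e_j||^2, the squared distance from v to span{e_j}.)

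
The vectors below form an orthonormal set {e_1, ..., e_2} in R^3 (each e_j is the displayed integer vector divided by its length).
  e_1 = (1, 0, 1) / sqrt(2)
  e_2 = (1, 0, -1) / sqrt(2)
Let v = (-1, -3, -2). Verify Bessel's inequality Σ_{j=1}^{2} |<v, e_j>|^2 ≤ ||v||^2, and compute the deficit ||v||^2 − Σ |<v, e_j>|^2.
Σ |<v, e_j>|^2 = 5; ||v||^2 = 14; deficit = 9

Write each e_j = u_j / sqrt(<u_j, u_j>) where u_j is the displayed integer vector. Then <v, e_j> = <v, u_j> / sqrt(<u_j, u_j>), so |<v, e_j>|^2 = <v, u_j>^2 / <u_j, u_j>.
Coefficients: <v, e_1> = -3/sqrt(2), <v, e_2> = 1/sqrt(2).
Square and sum: Σ |<v, e_j>|^2 = 5.
Compute ||v||^2 = v·v = 14.
Deficit = 14 − 5 = 9 ≥ 0, confirming Bessel's inequality. (The deficit equals ||v − Σ <v,e_j> e_j||^2, the squared distance from v to span{e_j}.)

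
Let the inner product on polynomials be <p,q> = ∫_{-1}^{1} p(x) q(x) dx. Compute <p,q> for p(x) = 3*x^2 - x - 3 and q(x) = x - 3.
<p,q> = 34/3

Expand the product: p(x)·q(x) = 3*x^3 - 10*x^2 + 9.
∫_{-1}^{1} of each monomial x^k gives [2/(k+1) if k even, 0 if k odd]. Integrating term-by-term (or equivalently evaluating the antiderivative F(x) = 3*x^4/4 - 10*x^3/3 + 9*x at the endpoints):
  F(1) − F(−1) = 77/12 − (-59/12) = 34/3.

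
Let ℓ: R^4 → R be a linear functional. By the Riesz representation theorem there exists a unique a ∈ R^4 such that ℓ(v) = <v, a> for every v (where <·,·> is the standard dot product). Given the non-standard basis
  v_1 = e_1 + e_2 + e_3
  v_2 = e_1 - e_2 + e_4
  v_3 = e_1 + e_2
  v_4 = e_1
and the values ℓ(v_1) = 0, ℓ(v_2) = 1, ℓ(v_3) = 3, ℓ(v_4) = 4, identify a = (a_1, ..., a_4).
a = (4, -1, -3, -4)

Write a = (a_1, ..., a_4) in the standard basis. For each basis vector v_i, ℓ(v_i) = <v_i, a> is a linear equation in the a_j's. Collect the n equations into a matrix system V a = ℓ, where row i of V is v_i (expressed in the standard basis). Since V is invertible (lower-triangular with 1s on the diagonal, up to permutation), solve by back-substitution:
  V =
[[1, 1, 1, 0],
 [1, -1, 0, 1],
 [1, 1, 0, 0],
 [1, 0, 0, 0]]
  V a = (0, 1, 3, 4)
Solving gives a = (4, -1, -3, -4).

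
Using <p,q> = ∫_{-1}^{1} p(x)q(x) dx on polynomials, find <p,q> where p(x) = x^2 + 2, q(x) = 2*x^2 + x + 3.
<p,q> = 262/15

Expand the product: p(x)·q(x) = 2*x^4 + x^3 + 7*x^2 + 2*x + 6.
∫_{-1}^{1} of each monomial x^k gives [2/(k+1) if k even, 0 if k odd]. Integrating term-by-term (or equivalently evaluating the antiderivative F(x) = 2*x^5/5 + x^4/4 + 7*x^3/3 + x^2 + 6*x at the endpoints):
  F(1) − F(−1) = 599/60 − (-449/60) = 262/15.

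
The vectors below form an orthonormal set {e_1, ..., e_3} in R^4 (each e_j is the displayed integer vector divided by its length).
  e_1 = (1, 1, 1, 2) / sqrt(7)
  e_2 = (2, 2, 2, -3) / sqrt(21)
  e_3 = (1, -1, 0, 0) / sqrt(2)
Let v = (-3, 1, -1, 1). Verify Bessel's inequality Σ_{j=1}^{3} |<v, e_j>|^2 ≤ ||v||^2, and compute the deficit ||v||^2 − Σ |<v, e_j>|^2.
Σ |<v, e_j>|^2 = 12; ||v||^2 = 12; deficit = 0

Write each e_j = u_j / sqrt(<u_j, u_j>) where u_j is the displayed integer vector. Then <v, e_j> = <v, u_j> / sqrt(<u_j, u_j>), so |<v, e_j>|^2 = <v, u_j>^2 / <u_j, u_j>.
Coefficients: <v, e_1> = -1/sqrt(7), <v, e_2> = -9/sqrt(21), <v, e_3> = -4/sqrt(2).
Square and sum: Σ |<v, e_j>|^2 = 12.
Compute ||v||^2 = v·v = 12.
Deficit = 12 − 12 = 0 ≥ 0, confirming Bessel's inequality. (The deficit equals ||v − Σ <v,e_j> e_j||^2, the squared distance from v to span{e_j}.)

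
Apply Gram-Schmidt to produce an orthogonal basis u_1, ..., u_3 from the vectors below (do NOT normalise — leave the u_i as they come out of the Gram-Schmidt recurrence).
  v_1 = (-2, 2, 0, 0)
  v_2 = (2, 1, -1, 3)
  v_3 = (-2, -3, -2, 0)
Orthogonal basis:
  u_1 = (-2, 2, 0, 0)
  u_2 = (3/2, 3/2, -1, 3)
  u_3 = (-56/29, -56/29, -69/29, 33/29)

Apply the Gram-Schmidt recurrence
  u_1 = v_1
  u_i = v_i − Σ_{j<i} ((v_i · u_j) / (u_j · u_j)) · u_j.

Step by step this gives:
  u_1 = (-2, 2, 0, 0)
  u_2 = (3/2, 3/2, -1, 3)
  u_3 = (-56/29, -56/29, -69/29, 33/29)

Orthogonality check:
  u_2 · u_1 = 0 (should be 0)
  u_3 · u_1 = 0 (should be 0)
  u_3 · u_2 = 0 (should be 0)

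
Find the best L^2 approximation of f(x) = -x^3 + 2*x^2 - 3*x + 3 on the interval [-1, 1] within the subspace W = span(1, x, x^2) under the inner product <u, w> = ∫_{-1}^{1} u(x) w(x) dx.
g(x) = 2*x^2 - 18*x/5 + 3

The best approximation g ∈ W is the orthogonal projection of f onto W. Writing g = a_0 + a_1 x + a_2 x^2, the coefficients solve the normal equations G · a = b where
  G_{ij} = <φ_i, φ_j> and b_i = <f, φ_i>, with φ_0 = 1, φ_1 = x, φ_2 = x^2.
G =
  [2, 0, 2/3]
  [0, 2/3, 0]
  [2/3, 0, 2/5],
b = (22/3, -12/5, 14/5).
Solving gives a_0 = 3, a_1 = -18/5, a_2 = 2, so
  g(x) = 2*x^2 - 18*x/5 + 3.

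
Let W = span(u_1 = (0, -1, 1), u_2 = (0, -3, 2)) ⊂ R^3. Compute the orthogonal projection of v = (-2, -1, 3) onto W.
proj_W(v) = (0, -1, 3)

Set up U = [u_1 | ... | u_2] ∈ R^(3×2). The projector onto W = col(U) is P = U (U^T U)^(-1) U^T.
Compute U^T U =
  [2, 5]
  [5, 13],
and U^T v = (4, 9).
Solve U^T U · c = U^T v for the coefficients: c = (7, -2). The projection is proj_W(v) = U c.
Check: (v - proj_W(v)) · u_1 = 0  (should be 0).
Check: (v - proj_W(v)) · u_2 = 0  (should be 0).
Result: proj_W(v) = (0, -1, 3).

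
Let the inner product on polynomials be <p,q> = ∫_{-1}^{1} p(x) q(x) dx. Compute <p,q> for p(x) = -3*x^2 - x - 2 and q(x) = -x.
<p,q> = 2/3

Expand the product: p(x)·q(x) = 3*x^3 + x^2 + 2*x.
∫_{-1}^{1} of each monomial x^k gives [2/(k+1) if k even, 0 if k odd]. Integrating term-by-term (or equivalently evaluating the antiderivative F(x) = 3*x^4/4 + x^3/3 + x^2 at the endpoints):
  F(1) − F(−1) = 25/12 − (17/12) = 2/3.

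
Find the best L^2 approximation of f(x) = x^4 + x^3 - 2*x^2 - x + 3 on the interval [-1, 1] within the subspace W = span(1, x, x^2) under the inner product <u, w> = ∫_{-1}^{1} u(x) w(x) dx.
g(x) = -8*x^2/7 - 2*x/5 + 102/35

The best approximation g ∈ W is the orthogonal projection of f onto W. Writing g = a_0 + a_1 x + a_2 x^2, the coefficients solve the normal equations G · a = b where
  G_{ij} = <φ_i, φ_j> and b_i = <f, φ_i>, with φ_0 = 1, φ_1 = x, φ_2 = x^2.
G =
  [2, 0, 2/3]
  [0, 2/3, 0]
  [2/3, 0, 2/5],
b = (76/15, -4/15, 52/35).
Solving gives a_0 = 102/35, a_1 = -2/5, a_2 = -8/7, so
  g(x) = -8*x^2/7 - 2*x/5 + 102/35.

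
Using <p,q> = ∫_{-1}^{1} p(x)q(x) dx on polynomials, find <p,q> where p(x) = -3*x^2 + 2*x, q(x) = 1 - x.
<p,q> = -10/3

Expand the product: p(x)·q(x) = 3*x^3 - 5*x^2 + 2*x.
∫_{-1}^{1} of each monomial x^k gives [2/(k+1) if k even, 0 if k odd]. Integrating term-by-term (or equivalently evaluating the antiderivative F(x) = 3*x^4/4 - 5*x^3/3 + x^2 at the endpoints):
  F(1) − F(−1) = 1/12 − (41/12) = -10/3.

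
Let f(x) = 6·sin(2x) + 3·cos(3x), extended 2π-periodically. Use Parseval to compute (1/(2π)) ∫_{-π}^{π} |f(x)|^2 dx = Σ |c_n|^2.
Σ |c_n|^2 = 45/2

Expand |f|^2 and use orthogonality of {sin(nx), cos(mx)} on [-π, π]:
  ∫_{-π}^{π} sin(nx)^2 dx = π, ∫ cos(mx)^2 dx = π, and cross terms integrate to 0.
So ∫_{-π}^{π} f(x)^2 dx = 6^2 · π + 3^2 · π = (36 + 9)π.
Divide by 2π: (36 + 9)/2 = 45/2.
By Parseval, this equals Σ |c_n|^2.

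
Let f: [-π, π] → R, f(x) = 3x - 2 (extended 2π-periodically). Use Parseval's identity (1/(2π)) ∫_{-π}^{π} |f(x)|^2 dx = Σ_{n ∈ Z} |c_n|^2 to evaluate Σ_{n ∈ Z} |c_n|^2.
Σ |c_n|^2 = 3π^2 + 4

Expand and integrate term by term over [-π, π]:
  ∫ (3x)^2 dx = 9·(2π^3/3); ∫ 2·3·(-2)·x dx = 0 (odd integrand); ∫ (-2)^2 dx = 4·2π.
So (1/(2π)) ∫_{-π}^{π} (3x - 2)^2 dx = 9π^2/3 + 4 = 3π^2 + 4.
Parseval ⇒ Σ |c_n|^2 = 3π^2 + 4.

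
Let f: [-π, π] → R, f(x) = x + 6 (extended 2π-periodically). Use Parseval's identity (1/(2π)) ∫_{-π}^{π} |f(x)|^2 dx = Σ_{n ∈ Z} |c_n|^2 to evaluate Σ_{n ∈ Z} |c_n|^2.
Σ |c_n|^2 = π^2/3 + 36

Expand and integrate term by term over [-π, π]:
  ∫ (x)^2 dx = 1·(2π^3/3); ∫ 2·1·(6)·x dx = 0 (odd integrand); ∫ 6^2 dx = 36·2π.
So (1/(2π)) ∫_{-π}^{π} (x + 6)^2 dx = 1π^2/3 + 36 = π^2/3 + 36.
Parseval ⇒ Σ |c_n|^2 = π^2/3 + 36.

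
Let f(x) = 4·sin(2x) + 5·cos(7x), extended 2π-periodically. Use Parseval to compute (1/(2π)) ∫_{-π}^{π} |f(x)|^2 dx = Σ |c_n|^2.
Σ |c_n|^2 = 41/2

Expand |f|^2 and use orthogonality of {sin(nx), cos(mx)} on [-π, π]:
  ∫_{-π}^{π} sin(nx)^2 dx = π, ∫ cos(mx)^2 dx = π, and cross terms integrate to 0.
So ∫_{-π}^{π} f(x)^2 dx = 4^2 · π + 5^2 · π = (16 + 25)π.
Divide by 2π: (16 + 25)/2 = 41/2.
By Parseval, this equals Σ |c_n|^2.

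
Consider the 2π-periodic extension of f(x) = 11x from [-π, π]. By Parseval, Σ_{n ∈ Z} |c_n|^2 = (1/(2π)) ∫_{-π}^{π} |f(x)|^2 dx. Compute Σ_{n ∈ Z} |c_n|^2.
Σ |c_n|^2 = 121π^2/3

Expand and integrate term by term over [-π, π]:
  ∫ (11x)^2 dx = 121·(2π^3/3); ∫ 2·11·(0)·x dx = 0 (odd integrand); ∫ 0^2 dx = 0·2π.
So (1/(2π)) ∫_{-π}^{π} (11x)^2 dx = 121π^2/3 + 0 = 121π^2/3.
Parseval ⇒ Σ |c_n|^2 = 121π^2/3.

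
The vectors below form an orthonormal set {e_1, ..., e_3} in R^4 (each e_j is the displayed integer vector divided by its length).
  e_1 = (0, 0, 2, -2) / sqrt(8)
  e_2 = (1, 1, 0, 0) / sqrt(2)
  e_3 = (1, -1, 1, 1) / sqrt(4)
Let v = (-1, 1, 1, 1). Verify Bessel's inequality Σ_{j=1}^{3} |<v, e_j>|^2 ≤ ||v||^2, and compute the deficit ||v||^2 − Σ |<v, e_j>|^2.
Σ |<v, e_j>|^2 = 0; ||v||^2 = 4; deficit = 4

Write each e_j = u_j / sqrt(<u_j, u_j>) where u_j is the displayed integer vector. Then <v, e_j> = <v, u_j> / sqrt(<u_j, u_j>), so |<v, e_j>|^2 = <v, u_j>^2 / <u_j, u_j>.
Coefficients: <v, e_1> = 0/sqrt(8), <v, e_2> = 0/sqrt(2), <v, e_3> = 0/sqrt(4).
Square and sum: Σ |<v, e_j>|^2 = 0.
Compute ||v||^2 = v·v = 4.
Deficit = 4 − 0 = 4 ≥ 0, confirming Bessel's inequality. (The deficit equals ||v − Σ <v,e_j> e_j||^2, the squared distance from v to span{e_j}.)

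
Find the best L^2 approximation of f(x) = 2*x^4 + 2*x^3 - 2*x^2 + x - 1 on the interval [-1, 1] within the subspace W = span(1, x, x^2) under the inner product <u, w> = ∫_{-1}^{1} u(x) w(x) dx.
g(x) = -2*x^2/7 + 11*x/5 - 41/35

The best approximation g ∈ W is the orthogonal projection of f onto W. Writing g = a_0 + a_1 x + a_2 x^2, the coefficients solve the normal equations G · a = b where
  G_{ij} = <φ_i, φ_j> and b_i = <f, φ_i>, with φ_0 = 1, φ_1 = x, φ_2 = x^2.
G =
  [2, 0, 2/3]
  [0, 2/3, 0]
  [2/3, 0, 2/5],
b = (-38/15, 22/15, -94/105).
Solving gives a_0 = -41/35, a_1 = 11/5, a_2 = -2/7, so
  g(x) = -2*x^2/7 + 11*x/5 - 41/35.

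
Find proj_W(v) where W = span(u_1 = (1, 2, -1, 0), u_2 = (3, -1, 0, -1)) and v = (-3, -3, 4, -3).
proj_W(v) = (-31/13, -55/13, 28/13, 1/13)

Set up U = [u_1 | ... | u_2] ∈ R^(4×2). The projector onto W = col(U) is P = U (U^T U)^(-1) U^T.
Compute U^T U =
  [6, 1]
  [1, 11],
and U^T v = (-13, -3).
Solve U^T U · c = U^T v for the coefficients: c = (-28/13, -1/13). The projection is proj_W(v) = U c.
Check: (v - proj_W(v)) · u_1 = 0  (should be 0).
Check: (v - proj_W(v)) · u_2 = 0  (should be 0).
Result: proj_W(v) = (-31/13, -55/13, 28/13, 1/13).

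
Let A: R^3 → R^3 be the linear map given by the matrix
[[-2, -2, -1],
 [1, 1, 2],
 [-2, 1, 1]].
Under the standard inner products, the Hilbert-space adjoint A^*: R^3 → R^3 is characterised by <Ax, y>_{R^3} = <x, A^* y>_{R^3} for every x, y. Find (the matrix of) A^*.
A^* = A^T =
[[-2, 1, -2],
 [-2, 1, 1],
 [-1, 2, 1]]

For real matrices with standard dot products, the defining identity <Ax, y> = <x, A^* y> gives (Ax)^T y = x^T (A^*) y, i.e. x^T A^T y = x^T (A^*) y. Since this holds for all x, y, we must have A^* = A^T. Therefore
A^* =
[[-2, 1, -2],
 [-2, 1, 1],
 [-1, 2, 1]].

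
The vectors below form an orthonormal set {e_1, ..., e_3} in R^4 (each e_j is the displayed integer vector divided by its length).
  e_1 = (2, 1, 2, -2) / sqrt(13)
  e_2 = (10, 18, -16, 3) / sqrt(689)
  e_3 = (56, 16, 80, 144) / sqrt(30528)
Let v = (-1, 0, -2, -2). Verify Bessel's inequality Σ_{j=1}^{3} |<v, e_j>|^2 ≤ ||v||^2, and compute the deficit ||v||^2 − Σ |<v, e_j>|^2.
Σ |<v, e_j>|^2 = 9; ||v||^2 = 9; deficit = 0

Write each e_j = u_j / sqrt(<u_j, u_j>) where u_j is the displayed integer vector. Then <v, e_j> = <v, u_j> / sqrt(<u_j, u_j>), so |<v, e_j>|^2 = <v, u_j>^2 / <u_j, u_j>.
Coefficients: <v, e_1> = -2/sqrt(13), <v, e_2> = 16/sqrt(689), <v, e_3> = -504/sqrt(30528).
Square and sum: Σ |<v, e_j>|^2 = 9.
Compute ||v||^2 = v·v = 9.
Deficit = 9 − 9 = 0 ≥ 0, confirming Bessel's inequality. (The deficit equals ||v − Σ <v,e_j> e_j||^2, the squared distance from v to span{e_j}.)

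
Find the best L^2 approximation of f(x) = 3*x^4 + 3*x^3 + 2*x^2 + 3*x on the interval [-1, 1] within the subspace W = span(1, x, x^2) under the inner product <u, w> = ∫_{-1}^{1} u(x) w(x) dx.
g(x) = 32*x^2/7 + 24*x/5 - 9/35

The best approximation g ∈ W is the orthogonal projection of f onto W. Writing g = a_0 + a_1 x + a_2 x^2, the coefficients solve the normal equations G · a = b where
  G_{ij} = <φ_i, φ_j> and b_i = <f, φ_i>, with φ_0 = 1, φ_1 = x, φ_2 = x^2.
G =
  [2, 0, 2/3]
  [0, 2/3, 0]
  [2/3, 0, 2/5],
b = (38/15, 16/5, 58/35).
Solving gives a_0 = -9/35, a_1 = 24/5, a_2 = 32/7, so
  g(x) = 32*x^2/7 + 24*x/5 - 9/35.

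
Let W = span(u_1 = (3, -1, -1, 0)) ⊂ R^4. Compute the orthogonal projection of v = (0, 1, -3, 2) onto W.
proj_W(v) = (6/11, -2/11, -2/11, 0)

Set up U = [u_1 | ... | u_1] ∈ R^(4×1). The projector onto W = col(U) is P = U (U^T U)^(-1) U^T.
Compute U^T U =
  [11],
and U^T v = (2).
Solve U^T U · c = U^T v for the coefficients: c = (2/11). The projection is proj_W(v) = U c.
Check: (v - proj_W(v)) · u_1 = 0  (should be 0).
Result: proj_W(v) = (6/11, -2/11, -2/11, 0).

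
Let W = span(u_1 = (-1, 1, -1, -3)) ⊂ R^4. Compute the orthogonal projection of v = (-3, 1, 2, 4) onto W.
proj_W(v) = (5/6, -5/6, 5/6, 5/2)

Set up U = [u_1 | ... | u_1] ∈ R^(4×1). The projector onto W = col(U) is P = U (U^T U)^(-1) U^T.
Compute U^T U =
  [12],
and U^T v = (-10).
Solve U^T U · c = U^T v for the coefficients: c = (-5/6). The projection is proj_W(v) = U c.
Check: (v - proj_W(v)) · u_1 = 0  (should be 0).
Result: proj_W(v) = (5/6, -5/6, 5/6, 5/2).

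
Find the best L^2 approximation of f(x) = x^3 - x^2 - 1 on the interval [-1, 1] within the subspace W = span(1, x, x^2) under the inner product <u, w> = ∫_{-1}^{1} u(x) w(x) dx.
g(x) = -x^2 + 3*x/5 - 1

The best approximation g ∈ W is the orthogonal projection of f onto W. Writing g = a_0 + a_1 x + a_2 x^2, the coefficients solve the normal equations G · a = b where
  G_{ij} = <φ_i, φ_j> and b_i = <f, φ_i>, with φ_0 = 1, φ_1 = x, φ_2 = x^2.
G =
  [2, 0, 2/3]
  [0, 2/3, 0]
  [2/3, 0, 2/5],
b = (-8/3, 2/5, -16/15).
Solving gives a_0 = -1, a_1 = 3/5, a_2 = -1, so
  g(x) = -x^2 + 3*x/5 - 1.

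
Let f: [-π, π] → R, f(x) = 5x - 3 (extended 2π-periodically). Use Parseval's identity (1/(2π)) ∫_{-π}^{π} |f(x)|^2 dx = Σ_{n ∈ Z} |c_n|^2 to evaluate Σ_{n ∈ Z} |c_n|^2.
Σ |c_n|^2 = 25π^2/3 + 9

Expand and integrate term by term over [-π, π]:
  ∫ (5x)^2 dx = 25·(2π^3/3); ∫ 2·5·(-3)·x dx = 0 (odd integrand); ∫ (-3)^2 dx = 9·2π.
So (1/(2π)) ∫_{-π}^{π} (5x - 3)^2 dx = 25π^2/3 + 9 = 25π^2/3 + 9.
Parseval ⇒ Σ |c_n|^2 = 25π^2/3 + 9.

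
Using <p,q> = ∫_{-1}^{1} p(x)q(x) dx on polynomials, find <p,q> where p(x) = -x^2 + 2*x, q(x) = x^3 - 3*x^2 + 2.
<p,q> = 2/3

Expand the product: p(x)·q(x) = -x^5 + 5*x^4 - 6*x^3 - 2*x^2 + 4*x.
∫_{-1}^{1} of each monomial x^k gives [2/(k+1) if k even, 0 if k odd]. Integrating term-by-term (or equivalently evaluating the antiderivative F(x) = -x^6/6 + x^5 - 3*x^4/2 - 2*x^3/3 + 2*x^2 at the endpoints):
  F(1) − F(−1) = 2/3 − (0) = 2/3.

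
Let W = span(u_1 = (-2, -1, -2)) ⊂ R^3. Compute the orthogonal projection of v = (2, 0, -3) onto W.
proj_W(v) = (-4/9, -2/9, -4/9)

Set up U = [u_1 | ... | u_1] ∈ R^(3×1). The projector onto W = col(U) is P = U (U^T U)^(-1) U^T.
Compute U^T U =
  [9],
and U^T v = (2).
Solve U^T U · c = U^T v for the coefficients: c = (2/9). The projection is proj_W(v) = U c.
Check: (v - proj_W(v)) · u_1 = 0  (should be 0).
Result: proj_W(v) = (-4/9, -2/9, -4/9).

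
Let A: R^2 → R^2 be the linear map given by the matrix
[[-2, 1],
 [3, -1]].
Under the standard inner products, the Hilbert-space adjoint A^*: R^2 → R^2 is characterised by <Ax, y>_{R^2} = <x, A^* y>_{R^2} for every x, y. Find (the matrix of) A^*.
A^* = A^T =
[[-2, 3],
 [1, -1]]

For real matrices with standard dot products, the defining identity <Ax, y> = <x, A^* y> gives (Ax)^T y = x^T (A^*) y, i.e. x^T A^T y = x^T (A^*) y. Since this holds for all x, y, we must have A^* = A^T. Therefore
A^* =
[[-2, 3],
 [1, -1]].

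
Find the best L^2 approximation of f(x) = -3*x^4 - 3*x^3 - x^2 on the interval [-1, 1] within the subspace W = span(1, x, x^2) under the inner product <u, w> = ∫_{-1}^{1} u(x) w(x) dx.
g(x) = -25*x^2/7 - 9*x/5 + 9/35

The best approximation g ∈ W is the orthogonal projection of f onto W. Writing g = a_0 + a_1 x + a_2 x^2, the coefficients solve the normal equations G · a = b where
  G_{ij} = <φ_i, φ_j> and b_i = <f, φ_i>, with φ_0 = 1, φ_1 = x, φ_2 = x^2.
G =
  [2, 0, 2/3]
  [0, 2/3, 0]
  [2/3, 0, 2/5],
b = (-28/15, -6/5, -44/35).
Solving gives a_0 = 9/35, a_1 = -9/5, a_2 = -25/7, so
  g(x) = -25*x^2/7 - 9*x/5 + 9/35.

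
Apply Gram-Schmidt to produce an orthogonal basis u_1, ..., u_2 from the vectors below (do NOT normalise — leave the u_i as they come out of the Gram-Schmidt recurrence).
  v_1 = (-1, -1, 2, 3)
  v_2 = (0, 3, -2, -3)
Orthogonal basis:
  u_1 = (-1, -1, 2, 3)
  u_2 = (-16/15, 29/15, 2/15, 1/5)

Apply the Gram-Schmidt recurrence
  u_1 = v_1
  u_i = v_i − Σ_{j<i} ((v_i · u_j) / (u_j · u_j)) · u_j.

Step by step this gives:
  u_1 = (-1, -1, 2, 3)
  u_2 = (-16/15, 29/15, 2/15, 1/5)

Orthogonality check:
  u_2 · u_1 = 0 (should be 0)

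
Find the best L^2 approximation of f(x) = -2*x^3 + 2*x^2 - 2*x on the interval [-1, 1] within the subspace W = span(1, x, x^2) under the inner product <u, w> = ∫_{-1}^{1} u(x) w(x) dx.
g(x) = 2*x^2 - 16*x/5

The best approximation g ∈ W is the orthogonal projection of f onto W. Writing g = a_0 + a_1 x + a_2 x^2, the coefficients solve the normal equations G · a = b where
  G_{ij} = <φ_i, φ_j> and b_i = <f, φ_i>, with φ_0 = 1, φ_1 = x, φ_2 = x^2.
G =
  [2, 0, 2/3]
  [0, 2/3, 0]
  [2/3, 0, 2/5],
b = (4/3, -32/15, 4/5).
Solving gives a_0 = 0, a_1 = -16/5, a_2 = 2, so
  g(x) = 2*x^2 - 16*x/5.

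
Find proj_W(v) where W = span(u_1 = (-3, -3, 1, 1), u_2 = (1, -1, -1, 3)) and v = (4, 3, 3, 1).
proj_W(v) = (168/59, 141/59, -65/59, -11/59)

Set up U = [u_1 | ... | u_2] ∈ R^(4×2). The projector onto W = col(U) is P = U (U^T U)^(-1) U^T.
Compute U^T U =
  [20, 2]
  [2, 12],
and U^T v = (-17, 1).
Solve U^T U · c = U^T v for the coefficients: c = (-103/118, 27/118). The projection is proj_W(v) = U c.
Check: (v - proj_W(v)) · u_1 = 0  (should be 0).
Check: (v - proj_W(v)) · u_2 = 0  (should be 0).
Result: proj_W(v) = (168/59, 141/59, -65/59, -11/59).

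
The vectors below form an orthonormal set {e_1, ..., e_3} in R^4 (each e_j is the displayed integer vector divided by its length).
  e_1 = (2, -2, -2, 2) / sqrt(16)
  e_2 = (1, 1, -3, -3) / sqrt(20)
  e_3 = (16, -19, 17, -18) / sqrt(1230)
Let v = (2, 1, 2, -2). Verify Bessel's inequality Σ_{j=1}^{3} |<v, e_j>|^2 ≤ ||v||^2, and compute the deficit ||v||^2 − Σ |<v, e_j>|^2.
Σ |<v, e_j>|^2 = 1021/123; ||v||^2 = 13; deficit = 578/123

Write each e_j = u_j / sqrt(<u_j, u_j>) where u_j is the displayed integer vector. Then <v, e_j> = <v, u_j> / sqrt(<u_j, u_j>), so |<v, e_j>|^2 = <v, u_j>^2 / <u_j, u_j>.
Coefficients: <v, e_1> = -6/sqrt(16), <v, e_2> = 3/sqrt(20), <v, e_3> = 83/sqrt(1230).
Square and sum: Σ |<v, e_j>|^2 = 1021/123.
Compute ||v||^2 = v·v = 13.
Deficit = 13 − 1021/123 = 578/123 ≥ 0, confirming Bessel's inequality. (The deficit equals ||v − Σ <v,e_j> e_j||^2, the squared distance from v to span{e_j}.)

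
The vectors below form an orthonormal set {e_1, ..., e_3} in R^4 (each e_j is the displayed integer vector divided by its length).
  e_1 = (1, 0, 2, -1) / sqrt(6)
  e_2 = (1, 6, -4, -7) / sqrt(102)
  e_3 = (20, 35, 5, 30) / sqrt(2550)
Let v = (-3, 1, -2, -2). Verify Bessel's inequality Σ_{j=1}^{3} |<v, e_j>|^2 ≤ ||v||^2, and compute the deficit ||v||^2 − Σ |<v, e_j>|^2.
Σ |<v, e_j>|^2 = 83/6; ||v||^2 = 18; deficit = 25/6

Write each e_j = u_j / sqrt(<u_j, u_j>) where u_j is the displayed integer vector. Then <v, e_j> = <v, u_j> / sqrt(<u_j, u_j>), so |<v, e_j>|^2 = <v, u_j>^2 / <u_j, u_j>.
Coefficients: <v, e_1> = -5/sqrt(6), <v, e_2> = 25/sqrt(102), <v, e_3> = -95/sqrt(2550).
Square and sum: Σ |<v, e_j>|^2 = 83/6.
Compute ||v||^2 = v·v = 18.
Deficit = 18 − 83/6 = 25/6 ≥ 0, confirming Bessel's inequality. (The deficit equals ||v − Σ <v,e_j> e_j||^2, the squared distance from v to span{e_j}.)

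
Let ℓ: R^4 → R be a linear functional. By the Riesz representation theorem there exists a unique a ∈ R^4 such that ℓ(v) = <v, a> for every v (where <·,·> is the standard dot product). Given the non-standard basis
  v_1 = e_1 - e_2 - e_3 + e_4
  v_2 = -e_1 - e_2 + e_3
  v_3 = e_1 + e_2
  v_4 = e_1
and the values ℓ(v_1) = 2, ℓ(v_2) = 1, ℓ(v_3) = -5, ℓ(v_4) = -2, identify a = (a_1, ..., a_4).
a = (-2, -3, -4, -3)

Write a = (a_1, ..., a_4) in the standard basis. For each basis vector v_i, ℓ(v_i) = <v_i, a> is a linear equation in the a_j's. Collect the n equations into a matrix system V a = ℓ, where row i of V is v_i (expressed in the standard basis). Since V is invertible (lower-triangular with 1s on the diagonal, up to permutation), solve by back-substitution:
  V =
[[1, -1, -1, 1],
 [-1, -1, 1, 0],
 [1, 1, 0, 0],
 [1, 0, 0, 0]]
  V a = (2, 1, -5, -2)
Solving gives a = (-2, -3, -4, -3).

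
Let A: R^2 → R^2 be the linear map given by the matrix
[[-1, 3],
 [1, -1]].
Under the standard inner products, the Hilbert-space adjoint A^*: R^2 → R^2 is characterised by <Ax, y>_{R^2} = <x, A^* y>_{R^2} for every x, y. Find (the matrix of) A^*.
A^* = A^T =
[[-1, 1],
 [3, -1]]

For real matrices with standard dot products, the defining identity <Ax, y> = <x, A^* y> gives (Ax)^T y = x^T (A^*) y, i.e. x^T A^T y = x^T (A^*) y. Since this holds for all x, y, we must have A^* = A^T. Therefore
A^* =
[[-1, 1],
 [3, -1]].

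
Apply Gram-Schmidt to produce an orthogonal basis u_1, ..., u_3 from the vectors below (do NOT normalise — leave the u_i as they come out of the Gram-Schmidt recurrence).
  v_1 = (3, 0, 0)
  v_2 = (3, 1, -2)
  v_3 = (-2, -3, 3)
Orthogonal basis:
  u_1 = (3, 0, 0)
  u_2 = (0, 1, -2)
  u_3 = (0, -6/5, -3/5)

Apply the Gram-Schmidt recurrence
  u_1 = v_1
  u_i = v_i − Σ_{j<i} ((v_i · u_j) / (u_j · u_j)) · u_j.

Step by step this gives:
  u_1 = (3, 0, 0)
  u_2 = (0, 1, -2)
  u_3 = (0, -6/5, -3/5)

Orthogonality check:
  u_2 · u_1 = 0 (should be 0)
  u_3 · u_1 = 0 (should be 0)
  u_3 · u_2 = 0 (should be 0)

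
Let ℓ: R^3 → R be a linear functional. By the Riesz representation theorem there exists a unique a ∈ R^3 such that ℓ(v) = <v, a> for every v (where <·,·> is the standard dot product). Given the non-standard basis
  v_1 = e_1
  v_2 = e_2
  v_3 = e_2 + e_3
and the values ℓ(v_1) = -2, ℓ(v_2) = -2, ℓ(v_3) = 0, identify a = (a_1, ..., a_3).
a = (-2, -2, 2)

Write a = (a_1, ..., a_3) in the standard basis. For each basis vector v_i, ℓ(v_i) = <v_i, a> is a linear equation in the a_j's. Collect the n equations into a matrix system V a = ℓ, where row i of V is v_i (expressed in the standard basis). Since V is invertible (lower-triangular with 1s on the diagonal, up to permutation), solve by back-substitution:
  V =
[[1, 0, 0],
 [0, 1, 0],
 [0, 1, 1]]
  V a = (-2, -2, 0)
Solving gives a = (-2, -2, 2).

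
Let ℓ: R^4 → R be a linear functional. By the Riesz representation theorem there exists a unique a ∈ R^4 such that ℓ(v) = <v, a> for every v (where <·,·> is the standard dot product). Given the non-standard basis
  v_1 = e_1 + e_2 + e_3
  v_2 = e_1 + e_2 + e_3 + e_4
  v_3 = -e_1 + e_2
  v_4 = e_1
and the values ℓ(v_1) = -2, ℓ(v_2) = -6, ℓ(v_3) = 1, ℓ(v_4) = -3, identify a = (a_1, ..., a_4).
a = (-3, -2, 3, -4)

Write a = (a_1, ..., a_4) in the standard basis. For each basis vector v_i, ℓ(v_i) = <v_i, a> is a linear equation in the a_j's. Collect the n equations into a matrix system V a = ℓ, where row i of V is v_i (expressed in the standard basis). Since V is invertible (lower-triangular with 1s on the diagonal, up to permutation), solve by back-substitution:
  V =
[[1, 1, 1, 0],
 [1, 1, 1, 1],
 [-1, 1, 0, 0],
 [1, 0, 0, 0]]
  V a = (-2, -6, 1, -3)
Solving gives a = (-3, -2, 3, -4).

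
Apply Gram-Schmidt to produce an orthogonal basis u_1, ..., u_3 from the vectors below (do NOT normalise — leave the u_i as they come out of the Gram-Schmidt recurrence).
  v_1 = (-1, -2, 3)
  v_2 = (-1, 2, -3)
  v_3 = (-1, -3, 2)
Orthogonal basis:
  u_1 = (-1, -2, 3)
  u_2 = (-13/7, 2/7, -3/7)
  u_3 = (0, -15/13, -10/13)

Apply the Gram-Schmidt recurrence
  u_1 = v_1
  u_i = v_i − Σ_{j<i} ((v_i · u_j) / (u_j · u_j)) · u_j.

Step by step this gives:
  u_1 = (-1, -2, 3)
  u_2 = (-13/7, 2/7, -3/7)
  u_3 = (0, -15/13, -10/13)

Orthogonality check:
  u_2 · u_1 = 0 (should be 0)
  u_3 · u_1 = 0 (should be 0)
  u_3 · u_2 = 0 (should be 0)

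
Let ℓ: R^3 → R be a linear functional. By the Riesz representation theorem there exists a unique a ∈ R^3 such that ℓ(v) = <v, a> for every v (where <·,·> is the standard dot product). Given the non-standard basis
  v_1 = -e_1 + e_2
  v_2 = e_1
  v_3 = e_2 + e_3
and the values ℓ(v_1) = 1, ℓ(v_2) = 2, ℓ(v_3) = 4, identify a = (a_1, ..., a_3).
a = (2, 3, 1)

Write a = (a_1, ..., a_3) in the standard basis. For each basis vector v_i, ℓ(v_i) = <v_i, a> is a linear equation in the a_j's. Collect the n equations into a matrix system V a = ℓ, where row i of V is v_i (expressed in the standard basis). Since V is invertible (lower-triangular with 1s on the diagonal, up to permutation), solve by back-substitution:
  V =
[[-1, 1, 0],
 [1, 0, 0],
 [0, 1, 1]]
  V a = (1, 2, 4)
Solving gives a = (2, 3, 1).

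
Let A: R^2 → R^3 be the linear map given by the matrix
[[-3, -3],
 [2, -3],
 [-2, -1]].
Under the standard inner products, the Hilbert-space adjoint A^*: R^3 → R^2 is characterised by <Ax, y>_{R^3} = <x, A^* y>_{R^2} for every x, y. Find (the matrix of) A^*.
A^* = A^T =
[[-3, 2, -2],
 [-3, -3, -1]]

For real matrices with standard dot products, the defining identity <Ax, y> = <x, A^* y> gives (Ax)^T y = x^T (A^*) y, i.e. x^T A^T y = x^T (A^*) y. Since this holds for all x, y, we must have A^* = A^T. Therefore
A^* =
[[-3, 2, -2],
 [-3, -3, -1]].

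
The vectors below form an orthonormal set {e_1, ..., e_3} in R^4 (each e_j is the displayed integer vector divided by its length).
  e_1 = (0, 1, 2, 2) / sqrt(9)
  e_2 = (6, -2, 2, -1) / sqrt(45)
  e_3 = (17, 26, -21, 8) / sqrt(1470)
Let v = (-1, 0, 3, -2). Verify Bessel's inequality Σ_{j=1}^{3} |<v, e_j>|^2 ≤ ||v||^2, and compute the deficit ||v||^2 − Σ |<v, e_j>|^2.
Σ |<v, e_j>|^2 = 1000/147; ||v||^2 = 14; deficit = 1058/147

Write each e_j = u_j / sqrt(<u_j, u_j>) where u_j is the displayed integer vector. Then <v, e_j> = <v, u_j> / sqrt(<u_j, u_j>), so |<v, e_j>|^2 = <v, u_j>^2 / <u_j, u_j>.
Coefficients: <v, e_1> = 2/sqrt(9), <v, e_2> = 2/sqrt(45), <v, e_3> = -96/sqrt(1470).
Square and sum: Σ |<v, e_j>|^2 = 1000/147.
Compute ||v||^2 = v·v = 14.
Deficit = 14 − 1000/147 = 1058/147 ≥ 0, confirming Bessel's inequality. (The deficit equals ||v − Σ <v,e_j> e_j||^2, the squared distance from v to span{e_j}.)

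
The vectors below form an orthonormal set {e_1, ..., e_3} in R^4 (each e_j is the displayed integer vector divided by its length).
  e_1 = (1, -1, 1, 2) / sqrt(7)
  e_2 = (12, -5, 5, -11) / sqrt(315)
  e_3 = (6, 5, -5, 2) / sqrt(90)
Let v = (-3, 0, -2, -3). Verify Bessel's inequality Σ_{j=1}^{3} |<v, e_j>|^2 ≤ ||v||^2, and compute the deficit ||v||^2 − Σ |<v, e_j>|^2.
Σ |<v, e_j>|^2 = 20; ||v||^2 = 22; deficit = 2

Write each e_j = u_j / sqrt(<u_j, u_j>) where u_j is the displayed integer vector. Then <v, e_j> = <v, u_j> / sqrt(<u_j, u_j>), so |<v, e_j>|^2 = <v, u_j>^2 / <u_j, u_j>.
Coefficients: <v, e_1> = -11/sqrt(7), <v, e_2> = -13/sqrt(315), <v, e_3> = -14/sqrt(90).
Square and sum: Σ |<v, e_j>|^2 = 20.
Compute ||v||^2 = v·v = 22.
Deficit = 22 − 20 = 2 ≥ 0, confirming Bessel's inequality. (The deficit equals ||v − Σ <v,e_j> e_j||^2, the squared distance from v to span{e_j}.)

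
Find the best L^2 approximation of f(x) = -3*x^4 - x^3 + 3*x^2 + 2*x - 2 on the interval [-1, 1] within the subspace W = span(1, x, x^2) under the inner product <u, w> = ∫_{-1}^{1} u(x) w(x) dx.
g(x) = 3*x^2/7 + 7*x/5 - 61/35

The best approximation g ∈ W is the orthogonal projection of f onto W. Writing g = a_0 + a_1 x + a_2 x^2, the coefficients solve the normal equations G · a = b where
  G_{ij} = <φ_i, φ_j> and b_i = <f, φ_i>, with φ_0 = 1, φ_1 = x, φ_2 = x^2.
G =
  [2, 0, 2/3]
  [0, 2/3, 0]
  [2/3, 0, 2/5],
b = (-16/5, 14/15, -104/105).
Solving gives a_0 = -61/35, a_1 = 7/5, a_2 = 3/7, so
  g(x) = 3*x^2/7 + 7*x/5 - 61/35.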